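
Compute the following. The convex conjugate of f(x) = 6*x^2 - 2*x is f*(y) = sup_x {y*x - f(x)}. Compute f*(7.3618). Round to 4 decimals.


f*(y) = sup_x {y*x - a*x^2 - b*x} = sup_x {(y-b)*x - a*x^2}
FOC: (y - b) - 2a*x = 0 => x* = (y - b)/(2a)
x* = (7.3618 + 2)/(2*6) = 0.7802
f*(7.3618) = (y-b)^2/(4a) = (7.3618 + 2)^2/(4*6)
= 87.6433/24 = 3.6518


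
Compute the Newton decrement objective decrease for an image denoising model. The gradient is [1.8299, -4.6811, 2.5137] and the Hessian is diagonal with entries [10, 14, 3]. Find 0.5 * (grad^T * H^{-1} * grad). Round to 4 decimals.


Step 1: H is diagonal, so H^(-1) * g = [0.183, -0.3344, 0.8379].
Step 2: g^T H^(-1) g = sum_i g_i^2 / H_ii
  = (1.8299)^2/10 + (-4.6811)^2/14 + (2.5137)^2/3
  = 0.3349 + 1.5652 + 2.1062 = 4.0063
Step 3: Objective decrease = 0.5 * g^T H^(-1) g = 2.0031


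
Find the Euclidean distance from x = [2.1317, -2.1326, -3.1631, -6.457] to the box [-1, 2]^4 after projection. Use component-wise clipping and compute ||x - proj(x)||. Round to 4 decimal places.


Project each component onto [-1, 2].
clip(2.1317) = 2.0, clip(-2.1326) = -1.0, clip(-3.1631) = -1.0, clip(-6.457) = -1.0
Projection = [2.0, -1.0, -1.0, -1.0]
Squared diffs: [0.0173, 1.2828, 4.679, 29.7788]
Distance = sqrt(35.7579) = 5.9798


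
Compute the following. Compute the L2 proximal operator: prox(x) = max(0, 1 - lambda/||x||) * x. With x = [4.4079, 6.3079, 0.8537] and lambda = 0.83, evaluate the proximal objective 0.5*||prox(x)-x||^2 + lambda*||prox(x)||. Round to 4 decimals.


Step 1: Compute ||x||.
||x|| = 7.7426
Step 2: Compute scaling factor.
scale = max(0, 1 - 0.83/7.7426) = 0.8928
Step 3: prox(x) = [3.9354, 5.6317, 0.7622]
||prox(x)|| = 6.9126
Step 4: Proximal objective.
0.5*||prox-x||^2 = 0.3445
lambda*||prox|| = 5.7375
Total = 6.0819


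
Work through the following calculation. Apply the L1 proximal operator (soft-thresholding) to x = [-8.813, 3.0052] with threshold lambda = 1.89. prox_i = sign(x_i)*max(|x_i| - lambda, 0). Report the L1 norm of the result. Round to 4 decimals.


Soft-thresholding with lambda = 1.89:
prox(-8.813) = sign(-8.813)*max(|-8.813| - 1.89, 0) = -6.923
prox(3.0052) = sign(3.0052)*max(|3.0052| - 1.89, 0) = 1.1152
prox(x) = [-6.923, 1.1152]
||prox(x)||_1 = 6.923 + 1.1152 = 8.0382


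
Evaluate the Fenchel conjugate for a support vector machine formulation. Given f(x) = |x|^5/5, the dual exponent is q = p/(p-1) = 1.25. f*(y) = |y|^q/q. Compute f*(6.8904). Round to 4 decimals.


The conjugate exponent q satisfies 1/p + 1/q = 1.
p = 5, so q = 5/(5 - 1) = 1.25
|y|^q = 6.8904^1.25 = 11.1636
f*(6.8904) = 11.1636 / 1.25 = 8.9309


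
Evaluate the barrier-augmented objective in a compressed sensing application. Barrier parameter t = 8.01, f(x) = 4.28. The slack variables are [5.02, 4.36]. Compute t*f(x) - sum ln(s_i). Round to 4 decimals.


Step 1: Compute log-barrier.
ln values: [1.6134, 1.4725]
phi = -(1.6134 + 1.4725) = -3.0859
Step 2: Compute augmented objective.
t*f(x) = 8.01*4.28 = 34.2828
Total = 34.2828 - 3.0859 = 31.1969


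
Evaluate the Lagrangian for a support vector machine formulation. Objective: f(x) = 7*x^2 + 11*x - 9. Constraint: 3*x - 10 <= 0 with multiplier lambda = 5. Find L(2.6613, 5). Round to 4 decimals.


Step 1: Evaluate f(x).
f(2.6613) = 7*2.6613^2 + 11*2.6613 - 9 = 69.8519
Step 2: Evaluate g(x).
g(2.6613) = 3*2.6613 - 10 = -2.0161
Step 3: Compute Lagrangian.
L = 69.8519 + 5*-2.0161 = 59.7714


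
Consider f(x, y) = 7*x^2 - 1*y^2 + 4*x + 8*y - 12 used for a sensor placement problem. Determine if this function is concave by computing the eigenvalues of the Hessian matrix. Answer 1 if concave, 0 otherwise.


The Hessian of f(x,y) = 7*x^2 - 1*y^2 + 4*x + 8*y - 12 is:
H = [[14, 0], [0, -2]]
Trace = 14 - 2 = 12
Determinant = 14*-2 - (0)^2 = -28
Discriminant = (12)^2 - 4*-28 = 256.0
Eigenvalues: lambda_1 = -2.0, lambda_2 = 14.0
The function is not concave.

0


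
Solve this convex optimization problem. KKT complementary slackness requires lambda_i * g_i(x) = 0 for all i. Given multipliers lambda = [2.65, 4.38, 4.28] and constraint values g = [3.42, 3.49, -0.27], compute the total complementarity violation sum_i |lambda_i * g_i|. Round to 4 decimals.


KKT complementary slackness check:
lambda_1 * g_1 = 2.65 * 3.42 = 9.063
lambda_2 * g_2 = 4.38 * 3.49 = 15.2862
lambda_3 * g_3 = 4.28 * -0.27 = -1.1556
Total violation = 9.063 + 15.2862 + 1.1556 = 25.5048


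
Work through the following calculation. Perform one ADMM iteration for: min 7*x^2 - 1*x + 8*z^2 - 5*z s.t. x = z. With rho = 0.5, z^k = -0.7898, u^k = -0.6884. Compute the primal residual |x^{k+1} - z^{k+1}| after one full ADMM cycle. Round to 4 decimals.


ADMM iteration with rho = 0.5, z^k = -0.7898, u^k = -0.6884
Step 1: x-update.
Minimize 7*x^2 - 1*x + (0.5/2)*(x + 0.7898 - 0.6884)^2
FOC: (2*7 + 0.5)*x = 1 + 0.5*(-0.7898 + 0.6884)
x^{k+1} = 0.0655
Step 2: z-update.
Minimize 8*z^2 - 5*z + (0.5/2)*(0.0655 - z - 0.6884)^2
FOC: (2*8 + 0.5)*z = 5 + 0.5*(0.0655 - 0.6884)
z^{k+1} = 0.2842
Step 3: u-update.
u^{k+1} = -0.6884 + 0.0655 - 0.2842 = -0.9071
Step 4: Primal residual = |0.0655 - 0.2842| = 0.2187


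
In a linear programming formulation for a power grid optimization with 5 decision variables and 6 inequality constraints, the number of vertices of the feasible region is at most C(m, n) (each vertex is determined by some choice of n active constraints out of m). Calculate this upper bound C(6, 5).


Each vertex corresponds to some choice of n active constraints out of m, so the number of vertices is at most C(m, n) = m! / (n!(m-n)!).
m = 6, n = 5
Numerator: 6 * 5 * 4 * 3 * 2
Denominator: 5! = 120
C(6, 5) = 6


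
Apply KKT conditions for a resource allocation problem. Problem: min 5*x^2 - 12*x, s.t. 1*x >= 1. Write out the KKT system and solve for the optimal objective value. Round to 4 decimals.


Step 1: Try lambda = 0 (constraint inactive).
Stationarity: 2*5*x - 12 = 0
x* = 12/(2*5) = 1.2
Check constraint: 1*1.2 = 1.2 >= 1 -- satisfied.
Step 2: Compute optimal value.
f(x*) = 5*1.2^2 - 12*1.2 = -7.2


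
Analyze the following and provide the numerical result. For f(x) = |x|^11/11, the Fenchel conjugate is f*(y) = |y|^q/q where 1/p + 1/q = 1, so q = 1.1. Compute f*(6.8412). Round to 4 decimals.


The conjugate exponent q satisfies 1/p + 1/q = 1.
p = 11, so q = 11/(11 - 1) = 1.1
|y|^q = 6.8412^1.1 = 8.2917
f*(6.8412) = 8.2917 / 1.1 = 7.5379


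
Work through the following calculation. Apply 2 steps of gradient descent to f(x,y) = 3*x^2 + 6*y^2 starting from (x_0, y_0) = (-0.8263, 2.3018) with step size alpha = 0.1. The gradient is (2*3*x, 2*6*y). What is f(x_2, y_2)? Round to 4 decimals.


Gradient descent on f(x,y) = 3*x^2 + 6*y^2.
Starting point: (-0.8263, 2.3018), alpha = 0.1
Step 1: grad_x = 2*3*-0.8263 = -4.9578, grad_y = 2*6*2.3018 = 27.6216
  x_1 = -0.8263 - 0.1*-4.9578 = -0.3305
  y_1 = 2.3018 - 0.1*27.6216 = -0.4604
Step 2: grad_x = 2*3*-0.3305 = -1.9831, grad_y = 2*6*-0.4604 = -5.5243
  x_2 = -0.3305 - 0.1*-1.9831 = -0.1322
  y_2 = -0.4604 - 0.1*-5.5243 = 0.0921
f(-0.1322, 0.0921) = 3*(-0.1322)^2 + 6*0.0921^2 = 0.1033


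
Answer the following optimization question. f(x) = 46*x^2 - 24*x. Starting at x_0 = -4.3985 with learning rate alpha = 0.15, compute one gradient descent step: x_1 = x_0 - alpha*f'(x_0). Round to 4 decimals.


We compute the gradient at x_0 and apply the update.
f'(x) = 92*x - 24
f'(-4.3985) = 92*-4.3985 - 24 = -428.662
x_1 = -4.3985 - 0.15*-428.662 = 59.9008


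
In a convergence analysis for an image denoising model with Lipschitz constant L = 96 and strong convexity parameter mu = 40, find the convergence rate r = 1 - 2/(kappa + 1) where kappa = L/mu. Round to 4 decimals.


Step 1: Compute the condition number.
kappa = L/mu = 96/40 = 2.4
Step 2: Compute the convergence rate.
r = 1 - 2/(kappa + 1) = 1 - 2*mu/(L + mu) = (L - mu)/(L + mu) = 56/136 = 0.4118


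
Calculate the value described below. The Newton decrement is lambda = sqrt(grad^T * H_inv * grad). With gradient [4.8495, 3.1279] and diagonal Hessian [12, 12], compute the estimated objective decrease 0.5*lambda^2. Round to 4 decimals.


Step 1: H is diagonal, so H^(-1) * g = [0.4041, 0.2607].
Step 2: g^T H^(-1) g = sum_i g_i^2 / H_ii
  = (4.8495)^2/12 + (3.1279)^2/12
  = 1.9598 + 0.8153 = 2.7751
Step 3: Objective decrease = 0.5 * g^T H^(-1) g = 1.3876


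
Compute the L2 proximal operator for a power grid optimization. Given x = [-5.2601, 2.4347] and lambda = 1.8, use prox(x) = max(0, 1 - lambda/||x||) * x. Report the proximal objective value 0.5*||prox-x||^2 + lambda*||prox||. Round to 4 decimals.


Step 1: Compute ||x||.
||x|| = 5.7962
Step 2: Compute scaling factor.
scale = max(0, 1 - 1.8/5.7962) = 0.6895
Step 3: prox(x) = [-3.6266, 1.6786]
||prox(x)|| = 3.9962
Step 4: Proximal objective.
0.5*||prox-x||^2 = 1.62
lambda*||prox|| = 7.1932
Total = 8.8132


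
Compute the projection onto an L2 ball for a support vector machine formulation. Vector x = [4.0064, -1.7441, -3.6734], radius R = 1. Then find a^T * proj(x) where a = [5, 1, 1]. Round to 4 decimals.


Step 1: Compute ||x|| (intermediates to 6 decimals).
||x|| = sqrt(4.0064^2 + (-1.7441)^2 + (-3.6734)^2) = 5.708502
Step 2: Project.
Since ||x|| > R, scale = R/||x|| = 1/5.708502 = 0.175177, proj(x) = scale * x
proj(x) = [0.701829, -0.305526, -0.643495]
Step 3: Dot product.
a^T * proj(x) = 5*0.701829 + 1*(-0.305526) + 1*(-0.643495) = 2.5601


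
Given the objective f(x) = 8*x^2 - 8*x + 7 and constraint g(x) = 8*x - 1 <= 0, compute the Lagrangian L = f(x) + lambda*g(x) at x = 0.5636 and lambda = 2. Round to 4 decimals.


Step 1: Evaluate f(x).
f(0.5636) = 8*0.5636^2 - 8*0.5636 + 7 = 5.0324
Step 2: Evaluate g(x).
g(0.5636) = 8*0.5636 - 1 = 3.5088
Step 3: Compute Lagrangian.
L = 5.0324 + 2*3.5088 = 12.05


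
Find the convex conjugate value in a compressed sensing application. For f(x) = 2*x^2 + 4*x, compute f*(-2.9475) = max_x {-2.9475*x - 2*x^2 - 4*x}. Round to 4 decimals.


f*(y) = sup_x {y*x - a*x^2 - b*x} = sup_x {(y-b)*x - a*x^2}
FOC: (y - b) - 2a*x = 0 => x* = (y - b)/(2a)
x* = (-2.9475 - 4)/(2*2) = -1.7369
f*(-2.9475) = (y-b)^2/(4a) = (-2.9475 - 4)^2/(4*2)
= 48.2678/8 = 6.0335


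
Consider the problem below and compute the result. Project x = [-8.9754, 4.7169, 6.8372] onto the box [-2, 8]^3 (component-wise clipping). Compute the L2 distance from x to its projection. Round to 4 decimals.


Project each component onto [-2, 8].
clip(-8.9754) = -2.0, clip(4.7169) = 4.7169, clip(6.8372) = 6.8372
Projection = [-2.0, 4.7169, 6.8372]
Squared diffs: [48.6562, 0.0, 0.0]
Distance = sqrt(48.6562) = 6.9754


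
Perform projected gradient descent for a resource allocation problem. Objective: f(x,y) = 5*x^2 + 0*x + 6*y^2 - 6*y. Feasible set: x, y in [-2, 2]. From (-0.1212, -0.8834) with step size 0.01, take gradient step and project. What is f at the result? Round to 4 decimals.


Step 1: Compute gradient at (-0.1212, -0.8834).
grad_x = 2*5*-0.1212 + 0 = -1.212
grad_y = 2*6*-0.8834 - 6 = -16.6008
Step 2: Gradient step.
x_raw = -0.1212 - 0.01*-1.212 = -0.1091
y_raw = -0.8834 - 0.01*-16.6008 = -0.7174
Step 3: Project onto [-2, 2].
x_proj = clip(-0.1091) = -0.1091
y_proj = clip(-0.7174) = -0.7174
Step 4: Evaluate f.
f(-0.1091, -0.7174) = 7.4518


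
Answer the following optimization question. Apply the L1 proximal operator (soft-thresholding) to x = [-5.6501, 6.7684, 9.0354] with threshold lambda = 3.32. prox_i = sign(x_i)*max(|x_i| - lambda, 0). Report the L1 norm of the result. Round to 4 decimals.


Soft-thresholding with lambda = 3.32:
prox(-5.6501) = sign(-5.6501)*max(|-5.6501| - 3.32, 0) = -2.3301
prox(6.7684) = sign(6.7684)*max(|6.7684| - 3.32, 0) = 3.4484
prox(9.0354) = sign(9.0354)*max(|9.0354| - 3.32, 0) = 5.7154
prox(x) = [-2.3301, 3.4484, 5.7154]
||prox(x)||_1 = 2.3301 + 3.4484 + 5.7154 = 11.4939


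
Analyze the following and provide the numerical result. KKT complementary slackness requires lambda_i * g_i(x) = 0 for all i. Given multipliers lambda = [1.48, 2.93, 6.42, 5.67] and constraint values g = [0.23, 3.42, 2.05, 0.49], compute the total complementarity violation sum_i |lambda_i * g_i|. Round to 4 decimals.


KKT complementary slackness check:
lambda_1 * g_1 = 1.48 * 0.23 = 0.3404
lambda_2 * g_2 = 2.93 * 3.42 = 10.0206
lambda_3 * g_3 = 6.42 * 2.05 = 13.161
lambda_4 * g_4 = 5.67 * 0.49 = 2.7783
Total violation = 0.3404 + 10.0206 + 13.161 + 2.7783 = 26.3003


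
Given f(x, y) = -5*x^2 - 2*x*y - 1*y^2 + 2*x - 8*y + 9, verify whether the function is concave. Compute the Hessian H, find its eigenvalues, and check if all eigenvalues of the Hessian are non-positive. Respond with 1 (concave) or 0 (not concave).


The Hessian of f(x,y) = -5*x^2 - 2*x*y - 1*y^2 + 2*x - 8*y + 9 is:
H = [[-10, -2], [-2, -2]]
Trace = -10 - 2 = -12
Determinant = -10*-2 - (-2)^2 = 16
Discriminant = (-12)^2 - 4*16 = 80.0
Eigenvalues: lambda_1 = -10.4721, lambda_2 = -1.5279
The function is concave.

1


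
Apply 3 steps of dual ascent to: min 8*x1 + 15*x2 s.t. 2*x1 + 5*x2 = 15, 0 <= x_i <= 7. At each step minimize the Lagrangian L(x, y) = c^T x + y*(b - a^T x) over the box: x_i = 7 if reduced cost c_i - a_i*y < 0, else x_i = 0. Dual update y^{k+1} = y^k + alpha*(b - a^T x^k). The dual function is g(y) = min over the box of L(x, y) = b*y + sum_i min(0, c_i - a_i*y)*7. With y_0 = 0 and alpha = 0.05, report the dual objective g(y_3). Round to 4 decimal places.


Dual ascent for LP: min 8*x1 + 15*x2, 2*x1 + 5*x2 = 15, 0 <= x_i <= 7
Step 1: y^k = 0.0, reduced costs: (8.0, 15.0)
  x^k = (0.0, 0.0), subgradient = b - a^T x = 15.0
  y^{k+1} = 0.0 + 0.05*15.0 = 0.75
Step 2: y^k = 0.75, reduced costs: (6.5, 11.25)
  x^k = (0.0, 0.0), subgradient = b - a^T x = 15.0
  y^{k+1} = 0.75 + 0.05*15.0 = 1.5
Step 3: y^k = 1.5, reduced costs: (5.0, 7.5)
  x^k = (0.0, 0.0), subgradient = b - a^T x = 15.0
  y^{k+1} = 1.5 + 0.05*15.0 = 2.25
Dual objective at y_3 = 2.25: reduced costs (3.5, 3.75), box minimizer x = (0.0, 0.0)
g(y_3) = b*y + (c1 - a1*y)*x1 + (c2 - a2*y)*x2 = 15*2.25 + 3.5*0.0 + 3.75*0.0 = 33.75 + 0.0 + 0.0 = 33.75


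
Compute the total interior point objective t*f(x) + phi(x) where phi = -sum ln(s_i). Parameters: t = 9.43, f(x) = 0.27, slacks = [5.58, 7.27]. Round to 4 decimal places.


Step 1: Compute log-barrier.
ln values: [1.7192, 1.9838]
phi = -(1.7192 + 1.9838) = -3.7029
Step 2: Compute augmented objective.
t*f(x) = 9.43*0.27 = 2.5461
Total = 2.5461 - 3.7029 = -1.1568


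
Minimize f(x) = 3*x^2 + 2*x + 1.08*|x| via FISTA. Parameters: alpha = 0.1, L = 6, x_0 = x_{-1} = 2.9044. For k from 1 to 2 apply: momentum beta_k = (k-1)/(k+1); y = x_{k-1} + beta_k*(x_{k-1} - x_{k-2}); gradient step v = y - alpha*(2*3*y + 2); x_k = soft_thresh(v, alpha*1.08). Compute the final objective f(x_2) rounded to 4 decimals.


FISTA on f(x) = 3*x^2 + 2*x + 1.08*|x|
L = 6, alpha = 0.1
Iteration 1: beta = 0.0, y = 2.9044 + 0.0*(2.9044 - 2.9044) = 2.9044
  grad(y) = 19.4264, v = y - alpha*grad = 0.9618
  prox(v) = soft_thresh(0.9618, 0.108) = 0.8538
Iteration 2: beta = 0.3333, y = 0.8538 + 0.3333*(0.8538 - 2.9044) = 0.1702
  grad(y) = 3.0213, v = y - alpha*grad = -0.1319
  prox(v) = soft_thresh(-0.1319, 0.108) = -0.0239
f(x_2) = 3*(-0.0239)^2 + 2*(-0.0239) + 1.08*|-0.0239| = -0.0203


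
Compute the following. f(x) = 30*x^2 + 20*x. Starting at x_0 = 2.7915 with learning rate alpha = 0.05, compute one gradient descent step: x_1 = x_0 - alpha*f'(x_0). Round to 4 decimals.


We compute the gradient at x_0 and apply the update.
f'(x) = 60*x + 20
f'(2.7915) = 60*2.7915 + 20 = 187.49
x_1 = 2.7915 - 0.05*187.49 = -6.583


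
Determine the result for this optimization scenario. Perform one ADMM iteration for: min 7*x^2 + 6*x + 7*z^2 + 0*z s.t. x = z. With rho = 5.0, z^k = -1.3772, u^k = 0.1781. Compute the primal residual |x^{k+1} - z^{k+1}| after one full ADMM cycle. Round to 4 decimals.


ADMM iteration with rho = 5.0, z^k = -1.3772, u^k = 0.1781
Step 1: x-update.
Minimize 7*x^2 + 6*x + (5.0/2)*(x + 1.3772 + 0.1781)^2
FOC: (2*7 + 5.0)*x = -6 + 5.0*(-1.3772 - 0.1781)
x^{k+1} = -0.7251
Step 2: z-update.
Minimize 7*z^2 + 0*z + (5.0/2)*(-0.7251 - z + 0.1781)^2
FOC: (2*7 + 5.0)*z = 0 + 5.0*(-0.7251 + 0.1781)
z^{k+1} = -0.1439
Step 3: u-update.
u^{k+1} = 0.1781 - 0.7251 + 0.1439 = -0.403
Step 4: Primal residual = |-0.7251 + 0.1439| = 0.5811


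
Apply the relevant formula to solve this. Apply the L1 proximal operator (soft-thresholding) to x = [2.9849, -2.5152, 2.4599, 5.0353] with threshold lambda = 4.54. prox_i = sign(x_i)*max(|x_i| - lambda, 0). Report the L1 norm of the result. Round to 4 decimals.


Soft-thresholding with lambda = 4.54:
prox(2.9849) = sign(2.9849)*max(|2.9849| - 4.54, 0) = 0.0
prox(-2.5152) = sign(-2.5152)*max(|-2.5152| - 4.54, 0) = 0.0
prox(2.4599) = sign(2.4599)*max(|2.4599| - 4.54, 0) = 0.0
prox(5.0353) = sign(5.0353)*max(|5.0353| - 4.54, 0) = 0.4953
prox(x) = [0.0, 0.0, 0.0, 0.4953]
||prox(x)||_1 = 0.0 + 0.0 + 0.0 + 0.4953 = 0.4953


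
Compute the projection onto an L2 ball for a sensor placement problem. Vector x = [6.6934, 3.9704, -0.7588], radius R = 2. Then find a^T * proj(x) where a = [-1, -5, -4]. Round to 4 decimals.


Step 1: Compute ||x|| (intermediates to 6 decimals).
||x|| = sqrt(6.6934^2 + 3.9704^2 + (-0.7588)^2) = 7.8193
Step 2: Project.
Since ||x|| > R, scale = R/||x|| = 2/7.8193 = 0.255777, proj(x) = scale * x
proj(x) = [1.712018, 1.015537, -0.194084]
Step 3: Dot product.
a^T * proj(x) = -1*1.712018 - 5*1.015537 - 4*(-0.194084) = -6.0134


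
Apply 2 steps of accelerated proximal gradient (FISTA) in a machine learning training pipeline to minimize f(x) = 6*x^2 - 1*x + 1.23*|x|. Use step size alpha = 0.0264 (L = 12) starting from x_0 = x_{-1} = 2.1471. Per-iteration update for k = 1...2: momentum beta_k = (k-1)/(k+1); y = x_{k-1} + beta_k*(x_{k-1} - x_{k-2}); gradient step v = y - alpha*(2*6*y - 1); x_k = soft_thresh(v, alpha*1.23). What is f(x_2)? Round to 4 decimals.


FISTA on f(x) = 6*x^2 - 1*x + 1.23*|x|
L = 12, alpha = 0.0264
Iteration 1: beta = 0.0, y = 2.1471 + 0.0*(2.1471 - 2.1471) = 2.1471
  grad(y) = 24.7652, v = y - alpha*grad = 1.4933
  prox(v) = soft_thresh(1.4933, 0.0325) = 1.4608
Iteration 2: beta = 0.3333, y = 1.4608 + 0.3333*(1.4608 - 2.1471) = 1.2321
  grad(y) = 13.7848, v = y - alpha*grad = 0.8681
  prox(v) = soft_thresh(0.8681, 0.0325) = 0.8357
f(x_2) = 6*0.8357^2 - 1*0.8357 + 1.23*|0.8357| = 4.3823


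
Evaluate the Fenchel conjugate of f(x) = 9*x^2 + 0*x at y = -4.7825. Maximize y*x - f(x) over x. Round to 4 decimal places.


f*(y) = sup_x {y*x - a*x^2 - b*x} = sup_x {(y-b)*x - a*x^2}
FOC: (y - b) - 2a*x = 0 => x* = (y - b)/(2a)
x* = (-4.7825 - 0)/(2*9) = -0.2657
f*(-4.7825) = (y-b)^2/(4a) = (-4.7825 - 0)^2/(4*9)
= 22.8723/36 = 0.6353


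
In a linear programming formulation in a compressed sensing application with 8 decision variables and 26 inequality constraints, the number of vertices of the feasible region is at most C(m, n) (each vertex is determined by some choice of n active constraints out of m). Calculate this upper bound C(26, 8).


Each vertex corresponds to some choice of n active constraints out of m, so the number of vertices is at most C(m, n) = m! / (n!(m-n)!).
m = 26, n = 8
Numerator: 26 * 25 * 24 * 23 * 22 * 21 * 20 * 19
Denominator: 8! = 40320
C(26, 8) = 1562275


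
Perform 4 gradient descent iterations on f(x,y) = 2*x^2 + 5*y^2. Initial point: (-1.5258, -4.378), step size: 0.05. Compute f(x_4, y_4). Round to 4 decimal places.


Gradient descent on f(x,y) = 2*x^2 + 5*y^2.
Starting point: (-1.5258, -4.378), alpha = 0.05
Step 1: grad_x = 2*2*-1.5258 = -6.1032, grad_y = 2*5*-4.378 = -43.78
  x_1 = -1.5258 - 0.05*-6.1032 = -1.2206
  y_1 = -4.378 - 0.05*-43.78 = -2.189
Step 2: grad_x = 2*2*-1.2206 = -4.8826, grad_y = 2*5*-2.189 = -21.89
  x_2 = -1.2206 - 0.05*-4.8826 = -0.9765
  y_2 = -2.189 - 0.05*-21.89 = -1.0945
Step 3: grad_x = 2*2*-0.9765 = -3.906, grad_y = 2*5*-1.0945 = -10.945
  x_3 = -0.9765 - 0.05*-3.906 = -0.7812
  y_3 = -1.0945 - 0.05*-10.945 = -0.5473
Step 4: grad_x = 2*2*-0.7812 = -3.1248, grad_y = 2*5*-0.5473 = -5.4725
  x_4 = -0.7812 - 0.05*-3.1248 = -0.625
  y_4 = -0.5473 - 0.05*-5.4725 = -0.2736
f(-0.625, -0.2736) = 2*(-0.625)^2 + 5*(-0.2736)^2 = 1.1555


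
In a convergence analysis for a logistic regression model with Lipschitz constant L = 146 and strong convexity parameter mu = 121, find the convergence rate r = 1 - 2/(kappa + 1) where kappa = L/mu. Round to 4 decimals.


Step 1: Compute the condition number.
kappa = L/mu = 146/121 = 1.2066
Step 2: Compute the convergence rate.
r = 1 - 2/(kappa + 1) = 1 - 2*mu/(L + mu) = (L - mu)/(L + mu) = 25/267 = 0.0936


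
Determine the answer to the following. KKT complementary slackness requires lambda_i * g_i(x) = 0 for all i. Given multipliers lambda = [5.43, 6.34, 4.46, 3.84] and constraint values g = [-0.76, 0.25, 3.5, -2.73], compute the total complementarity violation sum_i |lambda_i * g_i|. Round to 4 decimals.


KKT complementary slackness check:
lambda_1 * g_1 = 5.43 * -0.76 = -4.1268
lambda_2 * g_2 = 6.34 * 0.25 = 1.585
lambda_3 * g_3 = 4.46 * 3.5 = 15.61
lambda_4 * g_4 = 3.84 * -2.73 = -10.4832
Total violation = 4.1268 + 1.585 + 15.61 + 10.4832 = 31.805


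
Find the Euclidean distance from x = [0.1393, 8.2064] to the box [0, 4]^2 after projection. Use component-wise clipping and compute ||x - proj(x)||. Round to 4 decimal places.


Project each component onto [0, 4].
clip(0.1393) = 0.1393, clip(8.2064) = 4.0
Projection = [0.1393, 4.0]
Squared diffs: [0.0, 17.6938]
Distance = sqrt(17.6938) = 4.2064


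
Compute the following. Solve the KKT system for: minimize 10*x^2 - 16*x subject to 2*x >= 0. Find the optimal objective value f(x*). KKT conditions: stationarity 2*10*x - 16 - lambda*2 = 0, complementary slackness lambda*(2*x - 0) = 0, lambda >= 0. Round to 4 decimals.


Step 1: Try lambda = 0 (constraint inactive).
Stationarity: 2*10*x - 16 = 0
x* = 16/(2*10) = 0.8
Check constraint: 2*0.8 = 1.6 >= 0 -- satisfied.
Step 2: Compute optimal value.
f(x*) = 10*0.8^2 - 16*0.8 = -6.4


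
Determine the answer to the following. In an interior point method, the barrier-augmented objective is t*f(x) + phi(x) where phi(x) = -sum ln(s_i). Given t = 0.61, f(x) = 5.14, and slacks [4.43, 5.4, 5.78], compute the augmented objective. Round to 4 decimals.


Step 1: Compute log-barrier.
ln values: [1.4884, 1.6864, 1.7544]
phi = -(1.4884 + 1.6864 + 1.7544) = -4.9292
Step 2: Compute augmented objective.
t*f(x) = 0.61*5.14 = 3.1354
Total = 3.1354 - 4.9292 = -1.7938


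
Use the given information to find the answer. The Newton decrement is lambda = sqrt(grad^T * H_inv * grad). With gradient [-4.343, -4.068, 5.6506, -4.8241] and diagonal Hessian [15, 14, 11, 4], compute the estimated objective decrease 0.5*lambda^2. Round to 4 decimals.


Step 1: H is diagonal, so H^(-1) * g = [-0.2895, -0.2906, 0.5137, -1.206].
Step 2: g^T H^(-1) g = sum_i g_i^2 / H_ii
  = (-4.343)^2/15 + (-4.068)^2/14 + (5.6506)^2/11 + (-4.8241)^2/4
  = 1.2574 + 1.182 + 2.9027 + 5.818 = 11.1601
Step 3: Objective decrease = 0.5 * g^T H^(-1) g = 5.5801


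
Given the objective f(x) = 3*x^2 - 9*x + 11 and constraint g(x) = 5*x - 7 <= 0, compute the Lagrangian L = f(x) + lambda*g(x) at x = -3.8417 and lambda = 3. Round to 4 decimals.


Step 1: Evaluate f(x).
f(-3.8417) = 3*(-3.8417)^2 - 9*(-3.8417) + 11 = 89.8513
Step 2: Evaluate g(x).
g(-3.8417) = 5*-3.8417 - 7 = -26.2085
Step 3: Compute Lagrangian.
L = 89.8513 + 3*-26.2085 = 11.2258


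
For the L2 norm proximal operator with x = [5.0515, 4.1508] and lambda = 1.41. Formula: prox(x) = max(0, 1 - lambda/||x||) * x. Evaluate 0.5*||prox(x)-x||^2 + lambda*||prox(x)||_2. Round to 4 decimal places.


Step 1: Compute ||x||.
||x|| = 6.5381
Step 2: Compute scaling factor.
scale = max(0, 1 - 1.41/6.5381) = 0.7843
Step 3: prox(x) = [3.9621, 3.2556]
||prox(x)|| = 5.1281
Step 4: Proximal objective.
0.5*||prox-x||^2 = 0.9941
lambda*||prox|| = 7.2306
Total = 8.2247


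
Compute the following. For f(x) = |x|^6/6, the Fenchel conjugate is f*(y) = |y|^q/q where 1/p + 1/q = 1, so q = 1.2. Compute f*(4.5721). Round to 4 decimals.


The conjugate exponent q satisfies 1/p + 1/q = 1.
p = 6, so q = 6/(6 - 1) = 1.2
|y|^q = 4.5721^1.2 = 6.1964
f*(4.5721) = 6.1964 / 1.2 = 5.1637


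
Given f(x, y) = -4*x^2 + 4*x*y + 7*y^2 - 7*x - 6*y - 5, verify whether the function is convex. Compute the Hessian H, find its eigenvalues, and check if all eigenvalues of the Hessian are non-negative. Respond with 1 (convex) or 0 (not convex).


The Hessian of f(x,y) = -4*x^2 + 4*x*y + 7*y^2 - 7*x - 6*y - 5 is:
H = [[-8, 4], [4, 14]]
Trace = -8 + 14 = 6
Determinant = -8*14 - (4)^2 = -128
Discriminant = (6)^2 - 4*-128 = 548.0
Eigenvalues: lambda_1 = -8.7047, lambda_2 = 14.7047
The function is not convex.

0


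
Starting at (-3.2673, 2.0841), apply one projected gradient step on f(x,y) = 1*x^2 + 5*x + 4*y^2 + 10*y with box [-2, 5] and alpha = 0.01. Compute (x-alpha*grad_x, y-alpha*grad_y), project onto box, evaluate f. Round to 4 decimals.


Step 1: Compute gradient at (-3.2673, 2.0841).
grad_x = 2*1*-3.2673 + 5 = -1.5346
grad_y = 2*4*2.0841 + 10 = 26.6728
Step 2: Gradient step.
x_raw = -3.2673 - 0.01*-1.5346 = -3.252
y_raw = 2.0841 - 0.01*26.6728 = 1.8174
Step 3: Project onto [-2, 5].
x_proj = clip(-3.252) = -2.0
y_proj = clip(1.8174) = 1.8174
Step 4: Evaluate f.
f(-2.0, 1.8174) = 25.3851


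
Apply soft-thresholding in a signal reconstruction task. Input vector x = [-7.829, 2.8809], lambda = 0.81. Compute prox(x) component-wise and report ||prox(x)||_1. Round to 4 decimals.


Soft-thresholding with lambda = 0.81:
prox(-7.829) = sign(-7.829)*max(|-7.829| - 0.81, 0) = -7.019
prox(2.8809) = sign(2.8809)*max(|2.8809| - 0.81, 0) = 2.0709
prox(x) = [-7.019, 2.0709]
||prox(x)||_1 = 7.019 + 2.0709 = 9.0899


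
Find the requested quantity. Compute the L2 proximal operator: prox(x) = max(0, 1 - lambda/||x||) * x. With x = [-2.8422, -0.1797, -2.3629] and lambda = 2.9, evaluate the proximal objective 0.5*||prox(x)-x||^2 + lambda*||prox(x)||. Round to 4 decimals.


Step 1: Compute ||x||.
||x|| = 3.7005
Step 2: Compute scaling factor.
scale = max(0, 1 - 2.9/3.7005) = 0.2163
Step 3: prox(x) = [-0.6148, -0.0389, -0.5111]
||prox(x)|| = 0.8005
Step 4: Proximal objective.
0.5*||prox-x||^2 = 4.205
lambda*||prox|| = 2.3215
Total = 6.5264


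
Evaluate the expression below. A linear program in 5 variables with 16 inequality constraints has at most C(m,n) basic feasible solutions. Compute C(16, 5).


Each vertex corresponds to some choice of n active constraints out of m, so the number of vertices is at most C(m, n) = m! / (n!(m-n)!).
m = 16, n = 5
Numerator: 16 * 15 * 14 * 13 * 12
Denominator: 5! = 120
C(16, 5) = 4368


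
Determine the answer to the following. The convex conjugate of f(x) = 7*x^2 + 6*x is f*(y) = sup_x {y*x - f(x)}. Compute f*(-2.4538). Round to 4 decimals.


f*(y) = sup_x {y*x - a*x^2 - b*x} = sup_x {(y-b)*x - a*x^2}
FOC: (y - b) - 2a*x = 0 => x* = (y - b)/(2a)
x* = (-2.4538 - 6)/(2*7) = -0.6038
f*(-2.4538) = (y-b)^2/(4a) = (-2.4538 - 6)^2/(4*7)
= 71.4667/28 = 2.5524


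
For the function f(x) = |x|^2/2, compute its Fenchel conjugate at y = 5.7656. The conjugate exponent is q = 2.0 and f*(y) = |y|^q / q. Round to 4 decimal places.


The conjugate exponent q satisfies 1/p + 1/q = 1.
p = 2, so q = 2/(2 - 1) = 2.0
|y|^q = 5.7656^2.0 = 33.2421
f*(5.7656) = 33.2421 / 2.0 = 16.6211


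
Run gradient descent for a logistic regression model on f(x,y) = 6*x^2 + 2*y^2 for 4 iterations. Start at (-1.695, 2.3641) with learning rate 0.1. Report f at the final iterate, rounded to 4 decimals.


Gradient descent on f(x,y) = 6*x^2 + 2*y^2.
Starting point: (-1.695, 2.3641), alpha = 0.1
Step 1: grad_x = 2*6*-1.695 = -20.34, grad_y = 2*2*2.3641 = 9.4564
  x_1 = -1.695 - 0.1*-20.34 = 0.339
  y_1 = 2.3641 - 0.1*9.4564 = 1.4185
Step 2: grad_x = 2*6*0.339 = 4.068, grad_y = 2*2*1.4185 = 5.6738
  x_2 = 0.339 - 0.1*4.068 = -0.0678
  y_2 = 1.4185 - 0.1*5.6738 = 0.8511
Step 3: grad_x = 2*6*-0.0678 = -0.8136, grad_y = 2*2*0.8511 = 3.4043
  x_3 = -0.0678 - 0.1*-0.8136 = 0.0136
  y_3 = 0.8511 - 0.1*3.4043 = 0.5106
Step 4: grad_x = 2*6*0.0136 = 0.1627, grad_y = 2*2*0.5106 = 2.0426
  x_4 = 0.0136 - 0.1*0.1627 = -0.0027
  y_4 = 0.5106 - 0.1*2.0426 = 0.3064
f(-0.0027, 0.3064) = 6*(-0.0027)^2 + 2*0.3064^2 = 0.1878


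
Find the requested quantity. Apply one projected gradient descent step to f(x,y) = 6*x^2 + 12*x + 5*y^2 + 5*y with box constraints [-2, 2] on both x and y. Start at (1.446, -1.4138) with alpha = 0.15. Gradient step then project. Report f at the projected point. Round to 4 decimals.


Step 1: Compute gradient at (1.446, -1.4138).
grad_x = 2*6*1.446 + 12 = 29.352
grad_y = 2*5*-1.4138 + 5 = -9.138
Step 2: Gradient step.
x_raw = 1.446 - 0.15*29.352 = -2.9568
y_raw = -1.4138 - 0.15*-9.138 = -0.0431
Step 3: Project onto [-2, 2].
x_proj = clip(-2.9568) = -2.0
y_proj = clip(-0.0431) = -0.0431
Step 4: Evaluate f.
f(-2.0, -0.0431) = -0.2062


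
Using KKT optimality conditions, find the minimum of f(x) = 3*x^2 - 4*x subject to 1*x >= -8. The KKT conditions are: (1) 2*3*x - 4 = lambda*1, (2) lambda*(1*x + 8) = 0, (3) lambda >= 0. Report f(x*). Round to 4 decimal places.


Step 1: Try lambda = 0 (constraint inactive).
Stationarity: 2*3*x - 4 = 0
x* = 4/(2*3) = 2/3 = 0.6667 (rounded; the exact value 2/3 is used below)
Check constraint: 1*0.6667 = 0.6667 >= -8 -- satisfied.
Step 2: Compute optimal value.
f(x*) = 3*(2/3)^2 - 4*(2/3) = -1.3333


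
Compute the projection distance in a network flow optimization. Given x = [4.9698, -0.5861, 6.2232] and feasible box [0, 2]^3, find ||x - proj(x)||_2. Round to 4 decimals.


Project each component onto [0, 2].
clip(4.9698) = 2.0, clip(-0.5861) = 0.0, clip(6.2232) = 2.0
Projection = [2.0, 0.0, 2.0]
Squared diffs: [8.8197, 0.3435, 17.8354]
Distance = sqrt(26.9986) = 5.196


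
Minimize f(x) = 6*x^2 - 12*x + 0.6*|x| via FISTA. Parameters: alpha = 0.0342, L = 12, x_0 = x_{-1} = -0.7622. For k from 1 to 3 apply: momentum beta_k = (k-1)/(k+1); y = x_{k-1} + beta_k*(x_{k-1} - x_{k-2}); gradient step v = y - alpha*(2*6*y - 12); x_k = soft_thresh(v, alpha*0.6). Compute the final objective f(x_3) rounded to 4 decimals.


FISTA on f(x) = 6*x^2 - 12*x + 0.6*|x|
L = 12, alpha = 0.0342
Iteration 1: beta = 0.0, y = -0.7622 + 0.0*(-0.7622 + 0.7622) = -0.7622
  grad(y) = -21.1464, v = y - alpha*grad = -0.039
  prox(v) = soft_thresh(-0.039, 0.0205) = -0.0185
Iteration 2: beta = 0.3333, y = -0.0185 + 0.3333*(-0.0185 + 0.7622) = 0.2294
  grad(y) = -9.2468, v = y - alpha*grad = 0.5457
  prox(v) = soft_thresh(0.5457, 0.0205) = 0.5252
Iteration 3: beta = 0.5, y = 0.5252 + 0.5*(0.5252 + 0.0185) = 0.797
  grad(y) = -2.4364, v = y - alpha*grad = 0.8803
  prox(v) = soft_thresh(0.8803, 0.0205) = 0.8598
f(x_3) = 6*0.8598^2 - 12*0.8598 + 0.6*|0.8598| = -5.3662


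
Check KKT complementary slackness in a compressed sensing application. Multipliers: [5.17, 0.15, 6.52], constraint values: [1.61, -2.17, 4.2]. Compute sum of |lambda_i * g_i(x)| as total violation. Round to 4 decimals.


KKT complementary slackness check:
lambda_1 * g_1 = 5.17 * 1.61 = 8.3237
lambda_2 * g_2 = 0.15 * -2.17 = -0.3255
lambda_3 * g_3 = 6.52 * 4.2 = 27.384
Total violation = 8.3237 + 0.3255 + 27.384 = 36.0332


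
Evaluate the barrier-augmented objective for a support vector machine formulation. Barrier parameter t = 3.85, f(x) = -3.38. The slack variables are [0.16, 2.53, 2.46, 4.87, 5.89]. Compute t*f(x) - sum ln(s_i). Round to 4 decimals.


Step 1: Compute log-barrier.
ln values: [-1.8326, 0.9282, 0.9002, 1.5831, 1.7733]
phi = -(-1.8326 + 0.9282 + 0.9002 + 1.5831 + 1.7733) = -3.3521
Step 2: Compute augmented objective.
t*f(x) = 3.85*-3.38 = -13.013
Total = -13.013 - 3.3521 = -16.3651


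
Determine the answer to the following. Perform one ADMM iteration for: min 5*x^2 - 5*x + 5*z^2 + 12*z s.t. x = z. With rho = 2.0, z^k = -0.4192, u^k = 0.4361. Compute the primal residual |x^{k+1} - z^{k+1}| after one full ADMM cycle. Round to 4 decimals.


ADMM iteration with rho = 2.0, z^k = -0.4192, u^k = 0.4361
Step 1: x-update.
Minimize 5*x^2 - 5*x + (2.0/2)*(x + 0.4192 + 0.4361)^2
FOC: (2*5 + 2.0)*x = 5 + 2.0*(-0.4192 - 0.4361)
x^{k+1} = 0.2741
Step 2: z-update.
Minimize 5*z^2 + 12*z + (2.0/2)*(0.2741 - z + 0.4361)^2
FOC: (2*5 + 2.0)*z = -12 + 2.0*(0.2741 + 0.4361)
z^{k+1} = -0.8816
Step 3: u-update.
u^{k+1} = 0.4361 + 0.2741 + 0.8816 = 1.5918
Step 4: Primal residual = |0.2741 + 0.8816| = 1.1557


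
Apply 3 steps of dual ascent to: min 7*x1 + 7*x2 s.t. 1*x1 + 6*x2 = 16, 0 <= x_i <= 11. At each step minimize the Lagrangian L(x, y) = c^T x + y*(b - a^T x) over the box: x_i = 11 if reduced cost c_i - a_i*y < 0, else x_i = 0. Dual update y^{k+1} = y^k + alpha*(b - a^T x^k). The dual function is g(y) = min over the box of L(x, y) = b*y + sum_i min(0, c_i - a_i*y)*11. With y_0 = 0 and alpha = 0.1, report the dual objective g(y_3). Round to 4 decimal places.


Dual ascent for LP: min 7*x1 + 7*x2, 1*x1 + 6*x2 = 16, 0 <= x_i <= 11
Step 1: y^k = 0.0, reduced costs: (7.0, 7.0)
  x^k = (0.0, 0.0), subgradient = b - a^T x = 16.0
  y^{k+1} = 0.0 + 0.1*16.0 = 1.6
Step 2: y^k = 1.6, reduced costs: (5.4, -2.6)
  x^k = (0.0, 11.0), subgradient = b - a^T x = -50.0
  y^{k+1} = 1.6 + 0.1*-50.0 = -3.4
Step 3: y^k = -3.4, reduced costs: (10.4, 27.4)
  x^k = (0.0, 0.0), subgradient = b - a^T x = 16.0
  y^{k+1} = -3.4 + 0.1*16.0 = -1.8
Dual objective at y_3 = -1.8: reduced costs (8.8, 17.8), box minimizer x = (0.0, 0.0)
g(y_3) = b*y + (c1 - a1*y)*x1 + (c2 - a2*y)*x2 = 16*(-1.8) + 8.8*0.0 + 17.8*0.0 = -28.8 + 0.0 + 0.0 = -28.8


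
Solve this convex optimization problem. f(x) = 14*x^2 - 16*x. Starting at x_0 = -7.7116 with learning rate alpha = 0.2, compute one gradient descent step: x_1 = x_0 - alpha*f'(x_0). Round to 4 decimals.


We compute the gradient at x_0 and apply the update.
f'(x) = 28*x - 16
f'(-7.7116) = 28*-7.7116 - 16 = -231.9248
x_1 = -7.7116 - 0.2*-231.9248 = 38.6734


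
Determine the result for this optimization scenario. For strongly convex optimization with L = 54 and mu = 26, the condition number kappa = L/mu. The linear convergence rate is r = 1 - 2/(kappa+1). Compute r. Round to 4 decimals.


Step 1: Compute the condition number.
kappa = L/mu = 54/26 = 2.0769
Step 2: Compute the convergence rate.
r = 1 - 2/(kappa + 1) = 1 - 2*mu/(L + mu) = (L - mu)/(L + mu) = 28/80 = 0.35


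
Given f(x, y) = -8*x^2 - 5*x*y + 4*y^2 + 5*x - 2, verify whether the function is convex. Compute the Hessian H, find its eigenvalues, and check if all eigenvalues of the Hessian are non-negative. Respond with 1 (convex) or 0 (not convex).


The Hessian of f(x,y) = -8*x^2 - 5*x*y + 4*y^2 + 5*x - 2 is:
H = [[-16, -5], [-5, 8]]
Trace = -16 + 8 = -8
Determinant = -16*8 - (-5)^2 = -153
Discriminant = (-8)^2 - 4*-153 = 676.0
Eigenvalues: lambda_1 = -17.0, lambda_2 = 9.0
The function is not convex.

0


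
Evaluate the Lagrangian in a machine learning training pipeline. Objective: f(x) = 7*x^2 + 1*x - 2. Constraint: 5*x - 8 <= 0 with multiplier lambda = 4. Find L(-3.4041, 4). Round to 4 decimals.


Step 1: Evaluate f(x).
f(-3.4041) = 7*(-3.4041)^2 + 1*(-3.4041) - 2 = 75.7112
Step 2: Evaluate g(x).
g(-3.4041) = 5*-3.4041 - 8 = -25.0205
Step 3: Compute Lagrangian.
L = 75.7112 + 4*-25.0205 = -24.3708


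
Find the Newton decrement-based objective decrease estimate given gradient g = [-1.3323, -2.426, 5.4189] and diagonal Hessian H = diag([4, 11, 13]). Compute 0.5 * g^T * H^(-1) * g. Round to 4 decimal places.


Step 1: H is diagonal, so H^(-1) * g = [-0.3331, -0.2205, 0.4168].
Step 2: g^T H^(-1) g = sum_i g_i^2 / H_ii
  = (-1.3323)^2/4 + (-2.426)^2/11 + (5.4189)^2/13
  = 0.4438 + 0.535 + 2.2588 = 3.2376
Step 3: Objective decrease = 0.5 * g^T H^(-1) g = 1.6188


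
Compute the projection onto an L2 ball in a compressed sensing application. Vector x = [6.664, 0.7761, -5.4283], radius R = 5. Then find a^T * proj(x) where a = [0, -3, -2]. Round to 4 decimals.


Step 1: Compute ||x|| (intermediates to 6 decimals).
||x|| = sqrt(6.664^2 + 0.7761^2 + (-5.4283)^2) = 8.630045
Step 2: Project.
Since ||x|| > R, scale = R/||x|| = 5/8.630045 = 0.579371, proj(x) = scale * x
proj(x) = [3.860928, 0.44965, -3.145]
Step 3: Dot product.
a^T * proj(x) = 0*3.860928 - 3*0.44965 - 2*(-3.145) = 4.9411


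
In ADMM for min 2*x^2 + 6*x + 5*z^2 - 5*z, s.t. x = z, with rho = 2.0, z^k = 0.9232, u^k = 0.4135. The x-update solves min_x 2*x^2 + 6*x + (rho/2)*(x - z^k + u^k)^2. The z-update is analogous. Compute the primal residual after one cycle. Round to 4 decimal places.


ADMM iteration with rho = 2.0, z^k = 0.9232, u^k = 0.4135
Step 1: x-update.
Minimize 2*x^2 + 6*x + (2.0/2)*(x - 0.9232 + 0.4135)^2
FOC: (2*2 + 2.0)*x = -6 + 2.0*(0.9232 - 0.4135)
x^{k+1} = -0.8301
Step 2: z-update.
Minimize 5*z^2 - 5*z + (2.0/2)*(-0.8301 - z + 0.4135)^2
FOC: (2*5 + 2.0)*z = 5 + 2.0*(-0.8301 + 0.4135)
z^{k+1} = 0.3472
Step 3: u-update.
u^{k+1} = 0.4135 - 0.8301 - 0.3472 = -0.7638
Step 4: Primal residual = |-0.8301 - 0.3472| = 1.1773


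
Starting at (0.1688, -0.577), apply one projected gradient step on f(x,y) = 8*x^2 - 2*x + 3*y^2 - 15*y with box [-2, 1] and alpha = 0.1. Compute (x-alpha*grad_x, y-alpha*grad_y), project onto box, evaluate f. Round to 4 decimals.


Step 1: Compute gradient at (0.1688, -0.577).
grad_x = 2*8*0.1688 - 2 = 0.7008
grad_y = 2*3*-0.577 - 15 = -18.462
Step 2: Gradient step.
x_raw = 0.1688 - 0.1*0.7008 = 0.0987
y_raw = -0.577 - 0.1*-18.462 = 1.2692
Step 3: Project onto [-2, 1].
x_proj = clip(0.0987) = 0.0987
y_proj = clip(1.2692) = 1.0
Step 4: Evaluate f.
f(0.0987, 1.0) = -12.1195


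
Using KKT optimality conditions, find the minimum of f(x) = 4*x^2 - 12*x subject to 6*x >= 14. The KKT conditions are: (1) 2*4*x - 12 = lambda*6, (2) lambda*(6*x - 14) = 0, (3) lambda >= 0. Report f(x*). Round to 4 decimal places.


Step 1: Try lambda = 0 (constraint inactive).
x_unc = 12/(2*4) = 1.5
Check: 6*1.5 = 9.0 < 14 -- violated!
Step 2: Constraint must be active: 6*x = 14
x* = 14/6 = 7/3 = 2.3333 (rounded; the exact value 7/3 is used below)
lambda = (2*4*(7/3) - 12)/6 = 1.1111
Step 3: Compute optimal value.
f(x*) = 4*(7/3)^2 - 12*(7/3) = -6.2222


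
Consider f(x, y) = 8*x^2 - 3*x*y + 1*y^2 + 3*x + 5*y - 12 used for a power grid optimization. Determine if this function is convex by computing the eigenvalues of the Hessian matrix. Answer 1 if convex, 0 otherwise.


The Hessian of f(x,y) = 8*x^2 - 3*x*y + 1*y^2 + 3*x + 5*y - 12 is:
H = [[16, -3], [-3, 2]]
Trace = 16 + 2 = 18
Determinant = 16*2 - (-3)^2 = 23
Discriminant = (18)^2 - 4*23 = 232.0
Eigenvalues: lambda_1 = 1.3842, lambda_2 = 16.6158
The function is convex.

1


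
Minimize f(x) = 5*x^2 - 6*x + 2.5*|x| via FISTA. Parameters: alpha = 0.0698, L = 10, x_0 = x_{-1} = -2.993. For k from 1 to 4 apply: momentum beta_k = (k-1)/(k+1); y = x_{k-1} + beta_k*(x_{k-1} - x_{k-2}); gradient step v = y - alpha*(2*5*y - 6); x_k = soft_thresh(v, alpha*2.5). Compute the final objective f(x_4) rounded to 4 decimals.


FISTA on f(x) = 5*x^2 - 6*x + 2.5*|x|
L = 10, alpha = 0.0698
Iteration 1: beta = 0.0, y = -2.993 + 0.0*(-2.993 + 2.993) = -2.993
  grad(y) = -35.93, v = y - alpha*grad = -0.4851
  prox(v) = soft_thresh(-0.4851, 0.1745) = -0.3106
Iteration 2: beta = 0.3333, y = -0.3106 + 0.3333*(-0.3106 + 2.993) = 0.5836
  grad(y) = -0.1645, v = y - alpha*grad = 0.595
  prox(v) = soft_thresh(0.595, 0.1745) = 0.4205
Iteration 3: beta = 0.5, y = 0.4205 + 0.5*(0.4205 + 0.3106) = 0.7861
  grad(y) = 1.8609, v = y - alpha*grad = 0.6562
  prox(v) = soft_thresh(0.6562, 0.1745) = 0.4817
Iteration 4: beta = 0.6, y = 0.4817 + 0.6*(0.4817 - 0.4205) = 0.5184
  grad(y) = -0.816, v = y - alpha*grad = 0.5754
  prox(v) = soft_thresh(0.5754, 0.1745) = 0.4009
f(x_4) = 5*0.4009^2 - 6*0.4009 + 2.5*|0.4009| = -0.5996


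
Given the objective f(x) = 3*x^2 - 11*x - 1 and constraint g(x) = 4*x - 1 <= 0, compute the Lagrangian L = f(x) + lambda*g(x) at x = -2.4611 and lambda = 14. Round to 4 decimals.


Step 1: Evaluate f(x).
f(-2.4611) = 3*(-2.4611)^2 - 11*(-2.4611) - 1 = 44.2431
Step 2: Evaluate g(x).
g(-2.4611) = 4*-2.4611 - 1 = -10.8444
Step 3: Compute Lagrangian.
L = 44.2431 + 14*-10.8444 = -107.5785
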